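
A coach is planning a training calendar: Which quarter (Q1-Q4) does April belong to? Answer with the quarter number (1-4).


Month: April (month 4)
Q1: January-March (months 1-3)
Q2: April-June (months 4-6)
Q3: July-September (months 7-9)
Q4: October-December (months 10-12)
Month 4 falls in Q2

2


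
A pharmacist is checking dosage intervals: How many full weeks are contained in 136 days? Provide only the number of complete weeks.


Total days: 136
Days per week: 7
Division: 136 / 7 = 19 remainder 3
Complete weeks: 19
Remaining days: 3

19


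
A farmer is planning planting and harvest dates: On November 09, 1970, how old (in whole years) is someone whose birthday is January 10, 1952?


Birth: 1952-01-10
Reference: 1970-11-09
Year difference: 1970 - 1952 = 18
Has birthday (01-10) occurred by 11-09? Yes
Age in full years: 18

18


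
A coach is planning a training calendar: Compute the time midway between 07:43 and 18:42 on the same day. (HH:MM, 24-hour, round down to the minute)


Start time: 07:43 = 463 minutes from midnight
End time: 18:42 = 1122 minutes from midnight
Sum: 463 + 1122 = 1585
Midpoint: 1585 / 2 = 792 minutes
Convert: 792 / 60 = 13 hours, 12 minutes
Result: 13:12

13:12


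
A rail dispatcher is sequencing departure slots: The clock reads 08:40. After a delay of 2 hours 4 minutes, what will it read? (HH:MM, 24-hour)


Start time: 08:40
Adding: 2 hours 4 minutes
Minutes: 40 + 4 = 44
Hours: 8 + 2 + 0 = 10
Result: 10:44

10:44


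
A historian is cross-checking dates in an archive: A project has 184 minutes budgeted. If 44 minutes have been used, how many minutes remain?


Total budget: 184 minutes
Time used: 44 minutes
Remaining: 184 - 44 = 140 minutes
Percent used: 23.9%
Percent remaining: 76.1%

140


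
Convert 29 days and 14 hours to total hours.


Days: 29
Extra hours: 14
Hours per day: 24
Days to hours: 29 x 24 = 696
Total: 696 + 14 = 710

710


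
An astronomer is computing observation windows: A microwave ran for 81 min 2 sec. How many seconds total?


Minutes: 81
Extra seconds: 2
Seconds per minute: 60
Minutes to seconds: 81 x 60 = 4860
Total: 4860 + 2 = 4862

4862


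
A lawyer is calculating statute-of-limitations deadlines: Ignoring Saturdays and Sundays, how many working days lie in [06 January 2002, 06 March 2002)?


Start: 2002-01-06 (Sunday)
End (exclusive): 2002-03-06 (Wednesday)
Total calendar days: 59
Full weeks: 59 // 7 = 8 -> 40 weekdays
Remaining 3 days starting on Sunday:
  Sun(-), Mon(w), Tue(w) -> 2 weekdays
Total business days: 40 + 2 = 42

42


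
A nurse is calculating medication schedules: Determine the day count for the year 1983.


Year: 1983
Check leap year rules:
Divisible by 4? No
1983 is not a leap year
Days: 365

365


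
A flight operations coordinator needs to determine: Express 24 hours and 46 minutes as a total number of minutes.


Hours: 24
Extra minutes: 46
Minutes per hour: 60
Hours to minutes: 24 x 60 = 1440
Total: 1440 + 46 = 1486

1486


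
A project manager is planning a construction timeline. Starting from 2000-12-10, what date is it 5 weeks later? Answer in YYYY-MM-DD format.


Start: 2000-12-10
Weeks to add: 5
Convert to days: 5 x 7 = 35 days
Add 35 days to 2000-12-10
Result: 2001-01-14

2001-01-14


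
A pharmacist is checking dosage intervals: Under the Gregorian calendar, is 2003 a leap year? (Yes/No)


Year: 2003
Divisible by 4? 2003 / 4 = 500.75 -> No
Not divisible by 4, so NOT a leap year

No


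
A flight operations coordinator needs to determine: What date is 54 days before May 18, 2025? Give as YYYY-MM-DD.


Start: 2025-05-18
Subtracting 54 days
Days already passed in May: 18
After going back through May: 36 more days to subtract
April 2025: 30 days, 6 remaining
March 2025 has 31 days, need 6
Result: 2025-03-25

2025-03-25


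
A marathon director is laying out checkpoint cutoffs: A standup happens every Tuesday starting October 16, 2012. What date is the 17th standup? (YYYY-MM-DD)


First occurrence: 2012-10-16 (occurrence 1)
Each occurrence is 7 days after the previous.
Occurrence 17 is 16 weeks after the first.
16 weeks = 112 days
2012-10-16 + 112 days = 2013-02-05

2013-02-05


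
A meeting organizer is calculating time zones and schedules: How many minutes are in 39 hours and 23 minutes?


Hours: 39
Minutes: 23
Convert hours to minutes: 39 x 60 = 2340
Add remaining minutes: 2340 + 23 = 2363

2363


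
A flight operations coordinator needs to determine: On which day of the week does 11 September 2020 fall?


Date: 2020-09-11
January 1, 2020 is a Wednesday
Day of year: 255
Offset from Jan 1: 254 days
254 mod 7 = 2
Result: Friday

Friday


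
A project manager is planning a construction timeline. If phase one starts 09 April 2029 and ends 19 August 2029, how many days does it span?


Start date: 2029-04-09
End date: 2029-08-19
Apr 2029: +22 days
May 2029: +31 days
Jun 2029: +30 days
Jul 2029: +31 days
Aug 2029: +18 days
Total: 132 days

132


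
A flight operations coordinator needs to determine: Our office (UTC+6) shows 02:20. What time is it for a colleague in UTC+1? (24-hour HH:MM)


Local time: 02:20 at UTC+6 (offset 6h)
Target zone: UTC+1 (offset 1h)
Difference: 1 - (6) = -5 hours
Calculation: 2 + (-5) = -3
Wraparound: (-3) mod 24 = 21
Result: 21:20

21:20


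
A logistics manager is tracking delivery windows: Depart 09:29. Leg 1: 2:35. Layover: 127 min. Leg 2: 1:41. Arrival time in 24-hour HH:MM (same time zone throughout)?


Depart: 09:29
Leg 1: +155 min -> 12:04
Layover: +127 min -> 14:11
Leg 2: +101 min -> 15:52
Total travel: 383 minutes = 6h 23m
Arrival: 15:52

15:52


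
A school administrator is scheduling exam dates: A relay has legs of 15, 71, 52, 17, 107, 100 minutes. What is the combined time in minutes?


Durations: 15, 71, 52, 17, 107, 100
Running sum: 15
+ 71 = 86
+ 52 = 138
+ 17 = 155
+ 107 = 262
+ 100 = 362
Total duration: 362 minutes
That is 6 hours and 2 minutes

362


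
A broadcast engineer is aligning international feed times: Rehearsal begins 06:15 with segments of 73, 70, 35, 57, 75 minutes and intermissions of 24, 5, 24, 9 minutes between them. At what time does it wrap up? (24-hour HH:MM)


Start: 06:15 = 375 min from midnight
  after task 1 (73 min): 07:28
  after break (24 min): 07:52
  after task 2 (70 min): 09:02
  after break (5 min): 09:07
  after task 3 (35 min): 09:42
  after break (24 min): 10:06
  after task 4 (57 min): 11:03
  after break (9 min): 11:12
  after task 5 (75 min): 12:27
Total elapsed: 372 minutes
End time: 12:27

12:27


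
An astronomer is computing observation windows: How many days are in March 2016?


Month: March
Year: 2016
March is a 31-day month
Total: 31 days

31


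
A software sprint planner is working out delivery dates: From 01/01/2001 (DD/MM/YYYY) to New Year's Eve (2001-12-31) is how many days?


Start: January 01, 2001
End: December 31, 2001
Days left in January: 30
February: 28
March: 31
April: 30
May: 31
... plus remaining months
Sum of remaining months: 334
Total: 30 + 334 = 364

364


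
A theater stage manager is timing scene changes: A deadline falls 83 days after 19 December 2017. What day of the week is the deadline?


Start: 2017-12-19 (Tuesday)
Step 1 - find target date: add 83 days
  2017-12-19 + 83 days = 2018-03-12
Step 2 - day of week:
  83 mod 7 = 6
  Tuesday + 6 days -> Monday
Result: Monday (2018-03-12)

Monday


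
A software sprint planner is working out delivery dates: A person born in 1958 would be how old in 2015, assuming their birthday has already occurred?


Birth year: 1958
Current year: 2015
Age = current year - birth year
Age = 2015 - 1958 = 57

57


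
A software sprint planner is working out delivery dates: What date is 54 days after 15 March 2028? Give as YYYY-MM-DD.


Start: 2028-03-15
Adding 54 days
Days remaining in March: 16
After March: 38 days still to add
April 2028: 30 days, 8 remaining
May 2028 has 31 days, need 8
Result: 2028-05-08

2028-05-08


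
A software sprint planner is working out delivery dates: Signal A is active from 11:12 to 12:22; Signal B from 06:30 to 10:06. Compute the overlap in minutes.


Interval A: [672, 742] minutes from midnight
Interval B: [390, 606] minutes from midnight
Overlap start = max(672, 390) = 672
Overlap end = min(742, 606) = 606
End <= start, so the intervals do not overlap: 0 minutes

0


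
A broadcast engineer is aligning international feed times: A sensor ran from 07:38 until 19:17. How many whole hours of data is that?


Start: 07:38
End: 19:17
Hour difference: 19 - 7 = 12 hours
Minute difference: 17 - 38 = -21 minutes
Total minutes: 699
Complete hours: 699 / 60 = 11 (remainder 39)

11


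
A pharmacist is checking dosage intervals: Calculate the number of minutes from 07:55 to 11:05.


Start time: 07:55 = 475 minutes from midnight
End time: 11:05 = 665 minutes from midnight
Difference: 665 - 475 = 190 minutes
That is 3 hours and 10 minutes

190


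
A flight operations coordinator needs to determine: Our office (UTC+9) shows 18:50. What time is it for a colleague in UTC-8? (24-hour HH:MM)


Local time: 18:50 at UTC+9 (offset 9h)
Target zone: UTC-8 (offset -8h)
Difference: -8 - (9) = -17 hours
Calculation: 18 + (-17) = 1
Result: 01:50

01:50


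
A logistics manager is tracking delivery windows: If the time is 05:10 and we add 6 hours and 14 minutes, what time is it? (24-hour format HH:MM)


Start time: 05:10
Adding: 6 hours 14 minutes
Minutes: 10 + 14 = 24
Hours: 5 + 6 + 0 = 11
Result: 11:24

11:24


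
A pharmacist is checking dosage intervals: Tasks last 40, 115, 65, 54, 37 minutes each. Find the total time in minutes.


Durations: 40, 115, 65, 54, 37
Running sum: 40
+ 115 = 155
+ 65 = 220
+ 54 = 274
+ 37 = 311
Total duration: 311 minutes
That is 5 hours and 11 minutes

311


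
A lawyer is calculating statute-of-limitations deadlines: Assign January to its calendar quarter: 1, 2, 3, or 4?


Month: January (month 1)
Q1: January-March (months 1-3)
Q2: April-June (months 4-6)
Q3: July-September (months 7-9)
Q4: October-December (months 10-12)
Month 1 falls in Q1

1


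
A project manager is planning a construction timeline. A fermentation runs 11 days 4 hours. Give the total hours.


Days: 11
Extra hours: 4
Hours per day: 24
Days to hours: 11 x 24 = 264
Total: 264 + 4 = 268

268


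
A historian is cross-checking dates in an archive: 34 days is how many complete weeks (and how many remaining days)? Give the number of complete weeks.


Total days: 34
Days per week: 7
Division: 34 / 7 = 4 remainder 6
Complete weeks: 4
Remaining days: 6

4


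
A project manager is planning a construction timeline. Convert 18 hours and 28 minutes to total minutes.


Hours: 18
Extra minutes: 28
Minutes per hour: 60
Hours to minutes: 18 x 60 = 1080
Total: 1080 + 28 = 1108

1108


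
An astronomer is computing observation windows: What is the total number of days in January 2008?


Month: January
Year: 2008
January is a 31-day month
Total: 31 days

31


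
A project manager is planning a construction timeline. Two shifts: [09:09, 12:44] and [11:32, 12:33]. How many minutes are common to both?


Interval A: [549, 764] minutes from midnight
Interval B: [692, 753] minutes from midnight
Overlap start = max(549, 692) = 692
Overlap end = min(764, 753) = 753
Overlap = 753 - 692 = 61 minutes

61


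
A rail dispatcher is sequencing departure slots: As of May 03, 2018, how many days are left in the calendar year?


Start: May 03, 2018
End: December 31, 2018
Days left in May: 28
June: 30
July: 31
August: 31
September: 30
... plus remaining months
Sum of remaining months: 214
Total: 28 + 214 = 242

242


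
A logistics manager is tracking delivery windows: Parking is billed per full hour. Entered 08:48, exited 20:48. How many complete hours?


Start: 08:48
End: 20:48
Hour difference: 20 - 8 = 12 hours
Minute difference: 48 - 48 = 0 minutes
Total minutes: 720
Complete hours: 720 / 60 = 12 (remainder 0)

12


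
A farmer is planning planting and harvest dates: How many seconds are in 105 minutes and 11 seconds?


Minutes: 105
Seconds: 11
Convert minutes to seconds: 105 x 60 = 6300
Add remaining seconds: 6300 + 11 = 6311

6311


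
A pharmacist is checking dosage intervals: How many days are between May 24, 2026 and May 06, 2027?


Start date: 2026-05-24
End date: 2027-05-06
May 2026: +8 days
Jun 2026: +30 days
Jul 2026: +31 days
... (10 more months)
Total: 347 days

347


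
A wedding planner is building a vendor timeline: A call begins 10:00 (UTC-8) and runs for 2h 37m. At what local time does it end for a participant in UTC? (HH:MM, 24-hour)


Start: 10:00 in UTC-8
Step 1 - add duration:
  minutes: 0 + 37 = 37
  hours: 10 + 2 + 0 = 12
  end in UTC-8: 12:37
Step 2 - convert UTC-8 -> UTC:
  offset difference: 0 - (-8) = 8 hours
  12 + (8) = 20 -> mod 24 = 20
Result: 20:37 in UTC

20:37


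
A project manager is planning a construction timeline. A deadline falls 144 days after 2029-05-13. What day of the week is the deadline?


Start: 2029-05-13 (Sunday)
Step 1 - find target date: add 144 days
  2029-05-13 + 144 days = 2029-10-04
Step 2 - day of week:
  144 mod 7 = 4
  Sunday + 4 days -> Thursday
Result: Thursday (2029-10-04)

Thursday


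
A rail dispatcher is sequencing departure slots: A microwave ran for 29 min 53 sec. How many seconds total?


Minutes: 29
Extra seconds: 53
Seconds per minute: 60
Minutes to seconds: 29 x 60 = 1740
Total: 1740 + 53 = 1793

1793


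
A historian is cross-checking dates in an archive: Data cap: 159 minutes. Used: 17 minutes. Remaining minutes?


Total budget: 159 minutes
Time used: 17 minutes
Remaining: 159 - 17 = 142 minutes
Percent used: 10.7%
Percent remaining: 89.3%

142


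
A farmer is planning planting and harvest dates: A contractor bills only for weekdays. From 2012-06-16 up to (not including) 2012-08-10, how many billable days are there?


Start: 2012-06-16 (Saturday)
End (exclusive): 2012-08-10 (Friday)
Total calendar days: 55
Full weeks: 55 // 7 = 7 -> 35 weekdays
Remaining 6 days starting on Saturday:
  Sat(-), Sun(-), Mon(w), Tue(w), Wed(w), Thu(w) -> 4 weekdays
Total business days: 35 + 4 = 39

39


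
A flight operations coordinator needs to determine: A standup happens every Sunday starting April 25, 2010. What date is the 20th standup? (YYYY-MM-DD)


First occurrence: 2010-04-25 (occurrence 1)
Each occurrence is 7 days after the previous.
Occurrence 20 is 19 weeks after the first.
19 weeks = 133 days
2010-04-25 + 133 days = 2010-09-05

2010-09-05


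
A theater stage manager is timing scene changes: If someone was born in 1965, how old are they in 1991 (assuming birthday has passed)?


Birth year: 1965
Current year: 1991
Age = current year - birth year
Age = 1991 - 1965 = 26

26


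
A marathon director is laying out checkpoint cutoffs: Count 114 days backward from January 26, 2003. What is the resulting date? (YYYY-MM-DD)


Start: 2003-01-26
Subtracting 114 days
Days already passed in January: 26
After going back through January: 88 more days to subtract
December 2002: 31 days, 57 remaining
November 2002: 30 days, 27 remaining
October 2002 has 31 days, need 27
Result: 2002-10-04

2002-10-04


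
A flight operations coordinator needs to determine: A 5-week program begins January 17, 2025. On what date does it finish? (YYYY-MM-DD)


Start: 2025-01-17
Weeks to add: 5
Convert to days: 5 x 7 = 35 days
Add 35 days to 2025-01-17
Result: 2025-02-21

2025-02-21


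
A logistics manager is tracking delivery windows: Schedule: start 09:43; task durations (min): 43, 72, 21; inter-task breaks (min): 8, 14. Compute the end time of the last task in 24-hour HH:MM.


Start: 09:43 = 583 min from midnight
  after task 1 (43 min): 10:26
  after break (8 min): 10:34
  after task 2 (72 min): 11:46
  after break (14 min): 12:00
  after task 3 (21 min): 12:21
Total elapsed: 158 minutes
End time: 12:21

12:21


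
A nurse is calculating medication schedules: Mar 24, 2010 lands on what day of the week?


Date: 2010-03-24
January 1, 2010 is a Friday
Day of year: 83
Offset from Jan 1: 82 days
82 mod 7 = 5
Result: Wednesday

Wednesday


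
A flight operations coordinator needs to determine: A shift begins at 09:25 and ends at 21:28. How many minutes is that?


Start time: 09:25 = 565 minutes from midnight
End time: 21:28 = 1288 minutes from midnight
Difference: 1288 - 565 = 723 minutes
That is 12 hours and 3 minutes

723


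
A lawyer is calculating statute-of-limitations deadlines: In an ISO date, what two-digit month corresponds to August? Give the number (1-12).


Calendar month order:
7. July
8. August <--
9. September
August is month number 8

8


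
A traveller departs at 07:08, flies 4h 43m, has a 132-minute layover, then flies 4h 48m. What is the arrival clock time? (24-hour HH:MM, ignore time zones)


Depart: 07:08
Leg 1: +283 min -> 11:51
Layover: +132 min -> 14:03
Leg 2: +288 min -> 18:51
Total travel: 703 minutes = 11h 43m
Arrival: 18:51

18:51


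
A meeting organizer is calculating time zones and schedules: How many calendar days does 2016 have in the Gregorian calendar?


Year: 2016
Check leap year rules:
Divisible by 4? Yes
Divisible by 100? No
2016 is a leap year
Days: 366

366


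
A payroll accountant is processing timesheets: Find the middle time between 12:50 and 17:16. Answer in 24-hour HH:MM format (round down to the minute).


Start time: 12:50 = 770 minutes from midnight
End time: 17:16 = 1036 minutes from midnight
Sum: 770 + 1036 = 1806
Midpoint: 1806 / 2 = 903 minutes
Convert: 903 / 60 = 15 hours, 3 minutes
Result: 15:03

15:03


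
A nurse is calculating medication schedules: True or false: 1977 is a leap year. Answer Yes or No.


Year: 1977
Divisible by 4? 1977 / 4 = 494.25 -> No
Not divisible by 4, so NOT a leap year

No


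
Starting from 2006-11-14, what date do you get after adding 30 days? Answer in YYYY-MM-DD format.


Start: 2006-11-14
Adding 30 days
Days remaining in November: 16
After November: 14 days still to add
December 2006 has 31 days, need 14
Result: 2006-12-14

2006-12-14


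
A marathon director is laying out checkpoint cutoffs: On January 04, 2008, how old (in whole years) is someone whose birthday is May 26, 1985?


Birth: 1985-05-26
Reference: 2008-01-04
Year difference: 2008 - 1985 = 23
Has birthday (05-26) occurred by 01-04? No
Birthday not yet reached this year -> subtract 1
Age in full years: 22

22


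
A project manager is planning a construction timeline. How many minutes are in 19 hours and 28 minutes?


Hours: 19
Minutes: 28
Convert hours to minutes: 19 x 60 = 1140
Add remaining minutes: 1140 + 28 = 1168

1168


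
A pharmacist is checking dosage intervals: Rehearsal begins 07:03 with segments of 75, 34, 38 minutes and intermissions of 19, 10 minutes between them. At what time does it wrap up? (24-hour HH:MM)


Start: 07:03 = 423 min from midnight
  after task 1 (75 min): 08:18
  after break (19 min): 08:37
  after task 2 (34 min): 09:11
  after break (10 min): 09:21
  after task 3 (38 min): 09:59
Total elapsed: 176 minutes
End time: 09:59

09:59


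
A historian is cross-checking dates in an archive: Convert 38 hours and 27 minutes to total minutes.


Hours: 38
Extra minutes: 27
Minutes per hour: 60
Hours to minutes: 38 x 60 = 2280
Total: 2280 + 27 = 2307

2307


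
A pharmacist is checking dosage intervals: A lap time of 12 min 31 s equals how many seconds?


Minutes: 12
Seconds: 31
Convert minutes to seconds: 12 x 60 = 720
Add remaining seconds: 720 + 31 = 751

751


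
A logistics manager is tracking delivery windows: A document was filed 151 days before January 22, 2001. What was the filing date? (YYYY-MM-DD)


Start: 2001-01-22
Subtracting 151 days
Days already passed in January: 22
After going back through January: 129 more days to subtract
December 2000: 31 days, 98 remaining
November 2000: 30 days, 68 remaining
October 2000: 31 days, 37 remaining
September 2000: 30 days, 7 remaining
Result: 2000-08-24

2000-08-24


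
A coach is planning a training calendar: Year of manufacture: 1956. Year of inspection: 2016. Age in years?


Birth year: 1956
Current year: 2016
Age = current year - birth year
Age = 2016 - 1956 = 60

60


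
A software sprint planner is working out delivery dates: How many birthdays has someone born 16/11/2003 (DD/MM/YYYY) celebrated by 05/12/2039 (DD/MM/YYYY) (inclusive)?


Birth: 2003-11-16
Reference: 2039-12-05
Year difference: 2039 - 2003 = 36
Has birthday (11-16) occurred by 12-05? Yes
Age in full years: 36

36


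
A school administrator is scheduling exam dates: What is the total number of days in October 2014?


Month: October
Year: 2014
October is a 31-day month
Total: 31 days

31


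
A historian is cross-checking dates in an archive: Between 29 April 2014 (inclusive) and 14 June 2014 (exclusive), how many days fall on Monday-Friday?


Start: 2014-04-29 (Tuesday)
End (exclusive): 2014-06-14 (Saturday)
Total calendar days: 46
Full weeks: 46 // 7 = 6 -> 30 weekdays
Remaining 4 days starting on Tuesday:
  Tue(w), Wed(w), Thu(w), Fri(w) -> 4 weekdays
Total business days: 30 + 4 = 34

34


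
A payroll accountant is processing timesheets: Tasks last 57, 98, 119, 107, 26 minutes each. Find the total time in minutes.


Durations: 57, 98, 119, 107, 26
Running sum: 57
+ 98 = 155
+ 119 = 274
+ 107 = 381
+ 26 = 407
Total duration: 407 minutes
That is 6 hours and 47 minutes

407


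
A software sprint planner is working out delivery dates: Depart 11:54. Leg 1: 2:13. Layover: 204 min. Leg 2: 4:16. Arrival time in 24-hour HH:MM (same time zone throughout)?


Depart: 11:54
Leg 1: +133 min -> 14:07
Layover: +204 min -> 17:31
Leg 2: +256 min -> 21:47
Total travel: 593 minutes = 9h 53m
Arrival: 21:47

21:47


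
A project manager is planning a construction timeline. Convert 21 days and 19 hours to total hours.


Days: 21
Extra hours: 19
Hours per day: 24
Days to hours: 21 x 24 = 504
Total: 504 + 19 = 523

523


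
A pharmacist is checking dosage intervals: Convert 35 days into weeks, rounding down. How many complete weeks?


Total days: 35
Days per week: 7
Division: 35 / 7 = 5 remainder 0
Complete weeks: 5
Remaining days: 0

5


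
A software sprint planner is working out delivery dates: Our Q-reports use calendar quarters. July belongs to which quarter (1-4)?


Month: July (month 7)
Q1: January-March (months 1-3)
Q2: April-June (months 4-6)
Q3: July-September (months 7-9)
Q4: October-December (months 10-12)
Month 7 falls in Q3

3


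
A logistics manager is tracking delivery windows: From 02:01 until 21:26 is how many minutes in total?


Start time: 02:01 = 121 minutes from midnight
End time: 21:26 = 1286 minutes from midnight
Difference: 1286 - 121 = 1165 minutes
That is 19 hours and 25 minutes

1165


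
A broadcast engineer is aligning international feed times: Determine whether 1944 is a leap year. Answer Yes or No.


Year: 1944
Divisible by 4? 1944 / 4 = 486.0 -> Yes
Divisible by 100? 1944 / 100 = 19.44 -> No
Divisible by 4 but not 100, so it IS a leap year

Yes


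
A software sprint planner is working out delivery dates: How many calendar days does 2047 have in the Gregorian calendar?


Year: 2047
Check leap year rules:
Divisible by 4? No
2047 is not a leap year
Days: 365

365


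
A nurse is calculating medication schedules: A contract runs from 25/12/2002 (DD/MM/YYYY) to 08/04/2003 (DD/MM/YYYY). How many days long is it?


Start date: 2002-12-25
End date: 2003-04-08
Dec 2002: +7 days
Jan 2003: +31 days
Feb 2003: +28 days
Mar 2003: +31 days
Apr 2003: +7 days
Total: 104 days

104


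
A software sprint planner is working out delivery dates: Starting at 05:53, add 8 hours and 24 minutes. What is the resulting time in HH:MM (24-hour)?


Start time: 05:53
Adding: 8 hours 24 minutes
Minutes: 53 + 24 = 77
Minute overflow: 77 >= 60, so carry 1 hour, minutes = 17
Hours: 5 + 8 + 1 = 14
Result: 14:17

14:17


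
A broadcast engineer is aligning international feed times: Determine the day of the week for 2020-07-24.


Date: 2020-07-24
January 1, 2020 is a Wednesday
Day of year: 206
Offset from Jan 1: 205 days
205 mod 7 = 2
Result: Friday

Friday


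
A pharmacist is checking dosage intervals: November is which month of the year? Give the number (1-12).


Calendar month order:
10. October
11. November <--
12. December
November is month number 11

11


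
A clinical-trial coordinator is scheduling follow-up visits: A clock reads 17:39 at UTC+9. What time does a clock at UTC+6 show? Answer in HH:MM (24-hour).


Local time: 17:39 at UTC+9 (offset 9h)
Target zone: UTC+6 (offset 6h)
Difference: 6 - (9) = -3 hours
Calculation: 17 + (-3) = 14
Result: 14:39

14:39


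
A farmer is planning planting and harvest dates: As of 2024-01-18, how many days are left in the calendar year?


Start: January 18, 2024
End: December 31, 2024
Days left in January: 13
February: 29
March: 31
April: 30
May: 31
... plus remaining months
Sum of remaining months: 335
Total: 13 + 335 = 348

348


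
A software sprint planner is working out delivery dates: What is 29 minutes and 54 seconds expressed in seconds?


Minutes: 29
Extra seconds: 54
Seconds per minute: 60
Minutes to seconds: 29 x 60 = 1740
Total: 1740 + 54 = 1794

1794


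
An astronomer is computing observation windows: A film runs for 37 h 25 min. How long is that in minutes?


Hours: 37
Minutes: 25
Convert hours to minutes: 37 x 60 = 2220
Add remaining minutes: 2220 + 25 = 2245

2245


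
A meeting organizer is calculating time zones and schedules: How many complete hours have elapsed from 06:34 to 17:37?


Start: 06:34
End: 17:37
Hour difference: 17 - 6 = 11 hours
Minute difference: 37 - 34 = 3 minutes
Total minutes: 663
Complete hours: 663 / 60 = 11 (remainder 3)

11


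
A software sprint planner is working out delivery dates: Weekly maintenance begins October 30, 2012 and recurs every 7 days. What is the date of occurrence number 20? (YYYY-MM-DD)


First occurrence: 2012-10-30 (occurrence 1)
Each occurrence is 7 days after the previous.
Occurrence 20 is 19 weeks after the first.
19 weeks = 133 days
2012-10-30 + 133 days = 2013-03-12

2013-03-12


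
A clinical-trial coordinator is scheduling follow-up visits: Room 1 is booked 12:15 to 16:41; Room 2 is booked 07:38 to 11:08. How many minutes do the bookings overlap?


Interval A: [735, 1001] minutes from midnight
Interval B: [458, 668] minutes from midnight
Overlap start = max(735, 458) = 735
Overlap end = min(1001, 668) = 668
End <= start, so the intervals do not overlap: 0 minutes

0


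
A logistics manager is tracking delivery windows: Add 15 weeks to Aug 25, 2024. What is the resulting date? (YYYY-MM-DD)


Start: 2024-08-25
Weeks to add: 15
Convert to days: 15 x 7 = 105 days
Add 105 days to 2024-08-25
Result: 2024-12-08

2024-12-08


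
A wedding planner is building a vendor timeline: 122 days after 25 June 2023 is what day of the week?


Start: 2023-06-25 (Sunday)
Step 1 - find target date: add 122 days
  2023-06-25 + 122 days = 2023-10-25
Step 2 - day of week:
  122 mod 7 = 3
  Sunday + 3 days -> Wednesday
Result: Wednesday (2023-10-25)

Wednesday


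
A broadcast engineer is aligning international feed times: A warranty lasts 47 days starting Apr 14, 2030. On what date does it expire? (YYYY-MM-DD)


Start: 2030-04-14
Adding 47 days
Days remaining in April: 16
After April: 31 days still to add
May 2030 has 31 days, need 31
Result: 2030-05-31

2030-05-31


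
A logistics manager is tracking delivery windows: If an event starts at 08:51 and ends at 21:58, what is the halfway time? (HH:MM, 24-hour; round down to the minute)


Start time: 08:51 = 531 minutes from midnight
End time: 21:58 = 1318 minutes from midnight
Sum: 531 + 1318 = 1849
Midpoint: 1849 / 2 = 924 minutes
Convert: 924 / 60 = 15 hours, 24 minutes
Result: 15:24

15:24


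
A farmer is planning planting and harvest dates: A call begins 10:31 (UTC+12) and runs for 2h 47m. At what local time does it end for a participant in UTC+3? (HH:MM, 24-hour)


Start: 10:31 in UTC+12
Step 1 - add duration:
  minutes: 31 + 47 = 78 (carry 1h)
  hours: 10 + 2 + 1 = 13
  end in UTC+12: 13:18
Step 2 - convert UTC+12 -> UTC+3:
  offset difference: 3 - (12) = -9 hours
  13 + (-9) = 4 -> mod 24 = 4
Result: 04:18 in UTC+3

04:18


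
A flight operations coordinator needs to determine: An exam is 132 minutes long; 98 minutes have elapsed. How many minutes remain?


Total budget: 132 minutes
Time used: 98 minutes
Remaining: 132 - 98 = 34 minutes
Percent used: 74.2%
Percent remaining: 25.8%

34


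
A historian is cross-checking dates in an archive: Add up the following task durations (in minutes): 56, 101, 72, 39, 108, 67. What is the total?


Durations: 56, 101, 72, 39, 108, 67
Running sum: 56
+ 101 = 157
+ 72 = 229
+ 39 = 268
+ 108 = 376
+ 67 = 443
Total duration: 443 minutes
That is 7 hours and 23 minutes

443


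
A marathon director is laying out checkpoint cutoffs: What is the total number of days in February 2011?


Month: February
Year: 2011
2011 is not a leap year
February has 28 days
Total: 28 days

28


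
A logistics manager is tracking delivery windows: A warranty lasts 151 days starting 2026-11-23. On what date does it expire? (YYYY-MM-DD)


Start: 2026-11-23
Adding 151 days
Days remaining in November: 7
After November: 144 days still to add
December 2026: 31 days, 113 remaining
January 2027: 31 days, 82 remaining
February 2027: 28 days, 54 remaining
March 2027: 31 days, 23 remaining
Result: 2027-04-23

2027-04-23


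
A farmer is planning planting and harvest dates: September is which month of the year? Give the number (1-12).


Calendar month order:
8. August
9. September <--
10. October
September is month number 9

9


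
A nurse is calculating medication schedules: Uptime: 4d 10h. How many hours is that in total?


Days: 4
Extra hours: 10
Hours per day: 24
Days to hours: 4 x 24 = 96
Total: 96 + 10 = 106

106


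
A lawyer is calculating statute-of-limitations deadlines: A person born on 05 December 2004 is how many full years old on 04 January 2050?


Birth: 2004-12-05
Reference: 2050-01-04
Year difference: 2050 - 2004 = 46
Has birthday (12-05) occurred by 01-04? No
Birthday not yet reached this year -> subtract 1
Age in full years: 45

45


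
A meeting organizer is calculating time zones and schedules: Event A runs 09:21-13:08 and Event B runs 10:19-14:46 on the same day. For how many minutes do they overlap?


Interval A: [561, 788] minutes from midnight
Interval B: [619, 886] minutes from midnight
Overlap start = max(561, 619) = 619
Overlap end = min(788, 886) = 788
Overlap = 788 - 619 = 169 minutes

169


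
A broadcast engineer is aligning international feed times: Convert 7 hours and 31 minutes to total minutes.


Hours: 7
Minutes: 31
Convert hours to minutes: 7 x 60 = 420
Add remaining minutes: 420 + 31 = 451

451


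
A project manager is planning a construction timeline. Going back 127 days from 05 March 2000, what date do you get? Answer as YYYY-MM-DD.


Start: 2000-03-05
Subtracting 127 days
Days already passed in March: 5
After going back through March: 122 more days to subtract
February 2000: 29 days, 93 remaining
January 2000: 31 days, 62 remaining
December 1999: 31 days, 31 remaining
November 1999: 30 days, 1 remaining
Result: 1999-10-30

1999-10-30


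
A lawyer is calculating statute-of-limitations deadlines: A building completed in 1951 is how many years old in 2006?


Birth year: 1951
Current year: 2006
Age = current year - birth year
Age = 2006 - 1951 = 55

55


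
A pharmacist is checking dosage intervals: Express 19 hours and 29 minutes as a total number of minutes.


Hours: 19
Extra minutes: 29
Minutes per hour: 60
Hours to minutes: 19 x 60 = 1140
Total: 1140 + 29 = 1169

1169


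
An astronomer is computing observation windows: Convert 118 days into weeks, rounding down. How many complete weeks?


Total days: 118
Days per week: 7
Division: 118 / 7 = 16 remainder 6
Complete weeks: 16
Remaining days: 6

16


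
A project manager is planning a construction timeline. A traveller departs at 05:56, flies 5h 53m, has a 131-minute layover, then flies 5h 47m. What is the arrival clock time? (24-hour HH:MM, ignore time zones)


Depart: 05:56
Leg 1: +353 min -> 11:49
Layover: +131 min -> 14:00
Leg 2: +347 min -> 19:47
Total travel: 831 minutes = 13h 51m
Arrival: 19:47

19:47


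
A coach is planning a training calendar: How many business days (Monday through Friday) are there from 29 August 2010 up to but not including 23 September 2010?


Start: 2010-08-29 (Sunday)
End (exclusive): 2010-09-23 (Thursday)
Total calendar days: 25
Full weeks: 25 // 7 = 3 -> 15 weekdays
Remaining 4 days starting on Sunday:
  Sun(-), Mon(w), Tue(w), Wed(w) -> 3 weekdays
Total business days: 15 + 3 = 18

18


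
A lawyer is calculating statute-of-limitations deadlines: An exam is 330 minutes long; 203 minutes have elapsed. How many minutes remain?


Total budget: 330 minutes
Time used: 203 minutes
Remaining: 330 - 203 = 127 minutes
Percent used: 61.5%
Percent remaining: 38.5%

127


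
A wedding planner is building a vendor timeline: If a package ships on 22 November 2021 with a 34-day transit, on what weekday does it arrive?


Start: 2021-11-22 (Monday)
Step 1 - find target date: add 34 days
  2021-11-22 + 34 days = 2021-12-26
Step 2 - day of week:
  34 mod 7 = 6
  Monday + 6 days -> Sunday
Result: Sunday (2021-12-26)

Sunday


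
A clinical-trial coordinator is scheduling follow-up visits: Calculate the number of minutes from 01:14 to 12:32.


Start time: 01:14 = 74 minutes from midnight
End time: 12:32 = 752 minutes from midnight
Difference: 752 - 74 = 678 minutes
That is 11 hours and 18 minutes

678


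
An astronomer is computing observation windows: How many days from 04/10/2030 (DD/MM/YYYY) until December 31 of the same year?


Start: October 04, 2030
End: December 31, 2030
Days left in October: 27
November: 30
December: 31
Sum of remaining months: 61
Total: 27 + 61 = 88

88


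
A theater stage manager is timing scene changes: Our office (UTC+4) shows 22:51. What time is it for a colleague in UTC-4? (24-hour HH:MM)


Local time: 22:51 at UTC+4 (offset 4h)
Target zone: UTC-4 (offset -4h)
Difference: -4 - (4) = -8 hours
Calculation: 22 + (-8) = 14
Result: 14:51

14:51


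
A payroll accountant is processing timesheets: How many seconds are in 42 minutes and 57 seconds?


Minutes: 42
Seconds: 57
Convert minutes to seconds: 42 x 60 = 2520
Add remaining seconds: 2520 + 57 = 2577

2577


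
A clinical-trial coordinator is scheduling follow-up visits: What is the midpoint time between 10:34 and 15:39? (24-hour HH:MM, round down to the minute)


Start time: 10:34 = 634 minutes from midnight
End time: 15:39 = 939 minutes from midnight
Sum: 634 + 939 = 1573
Midpoint: 1573 / 2 = 786 minutes
Convert: 786 / 60 = 13 hours, 6 minutes
Result: 13:06

13:06


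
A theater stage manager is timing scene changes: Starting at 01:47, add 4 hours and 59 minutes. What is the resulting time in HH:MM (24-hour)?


Start time: 01:47
Adding: 4 hours 59 minutes
Minutes: 47 + 59 = 106
Minute overflow: 106 >= 60, so carry 1 hour, minutes = 46
Hours: 1 + 4 + 1 = 6
Result: 06:46

06:46


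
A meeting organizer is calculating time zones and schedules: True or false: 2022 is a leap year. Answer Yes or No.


Year: 2022
Divisible by 4? 2022 / 4 = 505.5 -> No
Not divisible by 4, so NOT a leap year

No


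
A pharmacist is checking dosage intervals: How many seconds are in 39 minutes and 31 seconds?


Minutes: 39
Extra seconds: 31
Seconds per minute: 60
Minutes to seconds: 39 x 60 = 2340
Total: 2340 + 31 = 2371

2371


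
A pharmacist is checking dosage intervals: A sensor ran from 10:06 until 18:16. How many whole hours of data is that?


Start: 10:06
End: 18:16
Hour difference: 18 - 10 = 8 hours
Minute difference: 16 - 6 = 10 minutes
Total minutes: 490
Complete hours: 490 / 60 = 8 (remainder 10)

8


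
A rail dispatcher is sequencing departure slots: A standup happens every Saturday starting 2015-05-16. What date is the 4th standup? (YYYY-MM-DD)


First occurrence: 2015-05-16 (occurrence 1)
Each occurrence is 7 days after the previous.
Occurrence 4 is 3 weeks after the first.
3 weeks = 21 days
2015-05-16 + 21 days = 2015-06-06

2015-06-06


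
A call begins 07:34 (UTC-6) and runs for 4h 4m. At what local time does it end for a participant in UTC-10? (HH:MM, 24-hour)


Start: 07:34 in UTC-6
Step 1 - add duration:
  minutes: 34 + 4 = 38
  hours: 7 + 4 + 0 = 11
  end in UTC-6: 11:38
Step 2 - convert UTC-6 -> UTC-10:
  offset difference: -10 - (-6) = -4 hours
  11 + (-4) = 7 -> mod 24 = 7
Result: 07:38 in UTC-10

07:38


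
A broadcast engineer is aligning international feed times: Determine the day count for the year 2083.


Year: 2083
Check leap year rules:
Divisible by 4? No
2083 is not a leap year
Days: 365

365


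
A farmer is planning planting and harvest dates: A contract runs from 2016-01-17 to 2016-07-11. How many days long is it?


Start date: 2016-01-17
End date: 2016-07-11
Jan 2016: +15 days
Feb 2016: +29 days
Mar 2016: +31 days
... (4 more months)
Total: 176 days

176


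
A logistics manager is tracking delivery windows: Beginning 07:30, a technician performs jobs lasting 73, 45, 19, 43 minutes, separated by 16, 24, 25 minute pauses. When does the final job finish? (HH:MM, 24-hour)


Start: 07:30 = 450 min from midnight
  after task 1 (73 min): 08:43
  after break (16 min): 08:59
  after task 2 (45 min): 09:44
  after break (24 min): 10:08
  after task 3 (19 min): 10:27
  after break (25 min): 10:52
  after task 4 (43 min): 11:35
Total elapsed: 245 minutes
End time: 11:35

11:35


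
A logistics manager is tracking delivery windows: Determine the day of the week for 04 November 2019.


Date: 2019-11-04
January 1, 2019 is a Tuesday
Day of year: 308
Offset from Jan 1: 307 days
307 mod 7 = 6
Result: Monday

Monday


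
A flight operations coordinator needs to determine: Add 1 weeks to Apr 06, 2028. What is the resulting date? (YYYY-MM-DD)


Start: 2028-04-06
Weeks to add: 1
Convert to days: 1 x 7 = 7 days
Add 7 days to 2028-04-06
Result: 2028-04-13

2028-04-13


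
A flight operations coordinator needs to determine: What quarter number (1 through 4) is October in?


Month: October (month 10)
Q1: January-March (months 1-3)
Q2: April-June (months 4-6)
Q3: July-September (months 7-9)
Q4: October-December (months 10-12)
Month 10 falls in Q4

4


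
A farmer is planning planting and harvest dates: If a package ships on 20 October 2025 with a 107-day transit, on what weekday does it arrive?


Start: 2025-10-20 (Monday)
Step 1 - find target date: add 107 days
  2025-10-20 + 107 days = 2026-02-04
Step 2 - day of week:
  107 mod 7 = 2
  Monday + 2 days -> Wednesday
Result: Wednesday (2026-02-04)

Wednesday


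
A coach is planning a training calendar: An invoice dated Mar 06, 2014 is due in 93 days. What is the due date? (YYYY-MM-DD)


Start: 2014-03-06
Adding 93 days
Days remaining in March: 25
After March: 68 days still to add
April 2014: 30 days, 38 remaining
May 2014: 31 days, 7 remaining
June 2014 has 30 days, need 7
Result: 2014-06-07

2014-06-07


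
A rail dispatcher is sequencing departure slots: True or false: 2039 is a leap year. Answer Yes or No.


Year: 2039
Divisible by 4? 2039 / 4 = 509.75 -> No
Not divisible by 4, so NOT a leap year

No


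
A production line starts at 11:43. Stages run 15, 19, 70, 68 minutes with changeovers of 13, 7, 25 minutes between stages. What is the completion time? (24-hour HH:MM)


Start: 11:43 = 703 min from midnight
  after task 1 (15 min): 11:58
  after break (13 min): 12:11
  after task 2 (19 min): 12:30
  after break (7 min): 12:37
  after task 3 (70 min): 13:47
  after break (25 min): 14:12
  after task 4 (68 min): 15:20
Total elapsed: 217 minutes
End time: 15:20

15:20
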